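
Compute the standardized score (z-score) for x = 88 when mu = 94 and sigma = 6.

-1

Step 1: Recall the z-score formula: z = (x - mu) / sigma
Step 2: Substitute values: z = (88 - 94) / 6
Step 3: z = -6 / 6 = -1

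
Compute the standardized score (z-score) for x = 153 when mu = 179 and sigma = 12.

-2.1667

Step 1: Recall the z-score formula: z = (x - mu) / sigma
Step 2: Substitute values: z = (153 - 179) / 12
Step 3: z = -26 / 12 = -2.1667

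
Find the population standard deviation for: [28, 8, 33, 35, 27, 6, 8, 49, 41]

14.67

Step 1: Compute the mean: 26.1111
Step 2: Sum of squared deviations from the mean: 1936.8889
Step 3: Population variance = 1936.8889 / 9 = 215.2099
Step 4: Standard deviation = sqrt(215.2099) = 14.67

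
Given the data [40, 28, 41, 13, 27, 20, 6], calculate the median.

27

Step 1: Sort the data in ascending order: [6, 13, 20, 27, 28, 40, 41]
Step 2: The number of values is n = 7.
Step 3: Since n is odd, the median is the middle value at position 4: 27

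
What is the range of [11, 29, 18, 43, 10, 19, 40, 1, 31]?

42

Step 1: Identify the maximum value: max = 43
Step 2: Identify the minimum value: min = 1
Step 3: Range = max - min = 43 - 1 = 42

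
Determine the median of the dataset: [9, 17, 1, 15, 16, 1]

12

Step 1: Sort the data in ascending order: [1, 1, 9, 15, 16, 17]
Step 2: The number of values is n = 6.
Step 3: Since n is even, the median is the average of positions 3 and 4:
  Median = (9 + 15) / 2 = 12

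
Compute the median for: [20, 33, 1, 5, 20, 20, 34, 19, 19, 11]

19.5

Step 1: Sort the data in ascending order: [1, 5, 11, 19, 19, 20, 20, 20, 33, 34]
Step 2: The number of values is n = 10.
Step 3: Since n is even, the median is the average of positions 5 and 6:
  Median = (19 + 20) / 2 = 19.5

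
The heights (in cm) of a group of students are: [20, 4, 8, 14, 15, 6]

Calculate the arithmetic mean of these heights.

11.1667

Step 1: Sum all values: 20 + 4 + 8 + 14 + 15 + 6 = 67
Step 2: Count the number of values: n = 6
Step 3: Mean = sum / n = 67 / 6 = 11.1667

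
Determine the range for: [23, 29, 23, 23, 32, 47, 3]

44

Step 1: Identify the maximum value: max = 47
Step 2: Identify the minimum value: min = 3
Step 3: Range = max - min = 47 - 3 = 44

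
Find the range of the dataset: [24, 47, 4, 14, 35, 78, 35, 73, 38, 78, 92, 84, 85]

88

Step 1: Identify the maximum value: max = 92
Step 2: Identify the minimum value: min = 4
Step 3: Range = max - min = 92 - 4 = 88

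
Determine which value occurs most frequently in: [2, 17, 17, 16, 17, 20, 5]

17

Step 1: Count the frequency of each value:
  2: appears 1 time(s)
  5: appears 1 time(s)
  16: appears 1 time(s)
  17: appears 3 time(s)
  20: appears 1 time(s)
Step 2: The value 17 appears most frequently (3 times).
Step 3: Mode = 17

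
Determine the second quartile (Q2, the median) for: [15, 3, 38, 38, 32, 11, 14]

15

Step 1: Sort the data: [3, 11, 14, 15, 32, 38, 38]
Step 2: n = 7
Step 3: Q2 is the median. Since n is odd, it is the middle value at position 4: 15
Step 4: Q2 = 15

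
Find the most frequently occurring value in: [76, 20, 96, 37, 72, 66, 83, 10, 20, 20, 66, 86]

20

Step 1: Count the frequency of each value:
  10: appears 1 time(s)
  20: appears 3 time(s)
  37: appears 1 time(s)
  66: appears 2 time(s)
  72: appears 1 time(s)
  76: appears 1 time(s)
  83: appears 1 time(s)
  86: appears 1 time(s)
  96: appears 1 time(s)
Step 2: The value 20 appears most frequently (3 times).
Step 3: Mode = 20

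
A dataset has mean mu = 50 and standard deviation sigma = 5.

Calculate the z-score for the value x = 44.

-1.2

Step 1: Recall the z-score formula: z = (x - mu) / sigma
Step 2: Substitute values: z = (44 - 50) / 5
Step 3: z = -6 / 5 = -1.2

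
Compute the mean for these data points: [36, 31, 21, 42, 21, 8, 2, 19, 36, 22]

23.8

Step 1: Sum all values: 36 + 31 + 21 + 42 + 21 + 8 + 2 + 19 + 36 + 22 = 238
Step 2: Count the number of values: n = 10
Step 3: Mean = sum / n = 238 / 10 = 23.8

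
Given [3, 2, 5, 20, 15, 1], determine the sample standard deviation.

7.8909

Step 1: Compute the mean: 7.6667
Step 2: Sum of squared deviations from the mean: 311.3333
Step 3: Sample variance = 311.3333 / 5 = 62.2667
Step 4: Standard deviation = sqrt(62.2667) = 7.8909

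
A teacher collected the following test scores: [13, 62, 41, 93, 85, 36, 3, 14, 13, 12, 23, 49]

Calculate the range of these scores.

90

Step 1: Identify the maximum value: max = 93
Step 2: Identify the minimum value: min = 3
Step 3: Range = max - min = 93 - 3 = 90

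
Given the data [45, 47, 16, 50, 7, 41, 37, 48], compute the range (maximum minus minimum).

43

Step 1: Identify the maximum value: max = 50
Step 2: Identify the minimum value: min = 7
Step 3: Range = max - min = 50 - 7 = 43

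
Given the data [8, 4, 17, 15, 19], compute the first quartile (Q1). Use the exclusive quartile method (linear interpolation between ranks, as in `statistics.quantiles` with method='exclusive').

6

Step 1: Sort the data: [4, 8, 15, 17, 19]
Step 2: n = 5
Step 3: Using the exclusive quartile method:
  Q1 = 6
  Q2 (median) = 15
  Q3 = 18
  IQR = Q3 - Q1 = 18 - 6 = 12
Step 4: Q1 = 6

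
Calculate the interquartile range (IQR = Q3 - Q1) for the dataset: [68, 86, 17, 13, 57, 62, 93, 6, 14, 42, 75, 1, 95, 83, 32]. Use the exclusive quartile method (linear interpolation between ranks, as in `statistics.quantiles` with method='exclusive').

69

Step 1: Sort the data: [1, 6, 13, 14, 17, 32, 42, 57, 62, 68, 75, 83, 86, 93, 95]
Step 2: n = 15
Step 3: Using the exclusive quartile method:
  Q1 = 14
  Q2 (median) = 57
  Q3 = 83
  IQR = Q3 - Q1 = 83 - 14 = 69
Step 4: IQR = 69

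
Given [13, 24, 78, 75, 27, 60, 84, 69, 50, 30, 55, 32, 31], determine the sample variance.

556.0641

Step 1: Compute the mean: (13 + 24 + 78 + 75 + 27 + 60 + 84 + 69 + 50 + 30 + 55 + 32 + 31) / 13 = 48.3077
Step 2: Compute squared deviations from the mean:
  (13 - 48.3077)^2 = 1246.6331
  (24 - 48.3077)^2 = 590.8639
  (78 - 48.3077)^2 = 881.6331
  (75 - 48.3077)^2 = 712.4793
  (27 - 48.3077)^2 = 454.0178
  (60 - 48.3077)^2 = 136.7101
  (84 - 48.3077)^2 = 1273.9408
  (69 - 48.3077)^2 = 428.1716
  (50 - 48.3077)^2 = 2.8639
  (30 - 48.3077)^2 = 335.1716
  (55 - 48.3077)^2 = 44.787
  (32 - 48.3077)^2 = 265.9408
  (31 - 48.3077)^2 = 299.5562
Step 3: Sum of squared deviations = 6672.7692
Step 4: Sample variance = 6672.7692 / 12 = 556.0641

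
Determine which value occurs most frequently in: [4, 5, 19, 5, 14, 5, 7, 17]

5

Step 1: Count the frequency of each value:
  4: appears 1 time(s)
  5: appears 3 time(s)
  7: appears 1 time(s)
  14: appears 1 time(s)
  17: appears 1 time(s)
  19: appears 1 time(s)
Step 2: The value 5 appears most frequently (3 times).
Step 3: Mode = 5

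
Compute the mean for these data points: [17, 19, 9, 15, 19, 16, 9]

14.8571

Step 1: Sum all values: 17 + 19 + 9 + 15 + 19 + 16 + 9 = 104
Step 2: Count the number of values: n = 7
Step 3: Mean = sum / n = 104 / 7 = 14.8571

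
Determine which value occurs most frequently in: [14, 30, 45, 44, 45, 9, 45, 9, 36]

45

Step 1: Count the frequency of each value:
  9: appears 2 time(s)
  14: appears 1 time(s)
  30: appears 1 time(s)
  36: appears 1 time(s)
  44: appears 1 time(s)
  45: appears 3 time(s)
Step 2: The value 45 appears most frequently (3 times).
Step 3: Mode = 45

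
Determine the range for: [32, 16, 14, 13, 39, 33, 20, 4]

35

Step 1: Identify the maximum value: max = 39
Step 2: Identify the minimum value: min = 4
Step 3: Range = max - min = 39 - 4 = 35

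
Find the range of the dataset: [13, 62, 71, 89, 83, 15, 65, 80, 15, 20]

76

Step 1: Identify the maximum value: max = 89
Step 2: Identify the minimum value: min = 13
Step 3: Range = max - min = 89 - 13 = 76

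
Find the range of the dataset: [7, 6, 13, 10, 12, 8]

7

Step 1: Identify the maximum value: max = 13
Step 2: Identify the minimum value: min = 6
Step 3: Range = max - min = 13 - 6 = 7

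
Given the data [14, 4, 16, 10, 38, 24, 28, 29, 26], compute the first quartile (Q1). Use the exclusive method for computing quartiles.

12

Step 1: Sort the data: [4, 10, 14, 16, 24, 26, 28, 29, 38]
Step 2: n = 9
Step 3: Using the exclusive quartile method:
  Q1 = 12
  Q2 (median) = 24
  Q3 = 28.5
  IQR = Q3 - Q1 = 28.5 - 12 = 16.5
Step 4: Q1 = 12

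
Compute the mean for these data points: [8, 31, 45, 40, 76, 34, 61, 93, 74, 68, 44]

52.1818

Step 1: Sum all values: 8 + 31 + 45 + 40 + 76 + 34 + 61 + 93 + 74 + 68 + 44 = 574
Step 2: Count the number of values: n = 11
Step 3: Mean = sum / n = 574 / 11 = 52.1818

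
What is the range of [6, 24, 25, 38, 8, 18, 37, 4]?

34

Step 1: Identify the maximum value: max = 38
Step 2: Identify the minimum value: min = 4
Step 3: Range = max - min = 38 - 4 = 34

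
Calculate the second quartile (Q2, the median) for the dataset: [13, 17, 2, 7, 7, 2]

7

Step 1: Sort the data: [2, 2, 7, 7, 13, 17]
Step 2: n = 6
Step 3: Q2 is the median. Since n is even, it is the average of the values at positions 3 and 4:
  Q2 = (7 + 7) / 2 = 7
Step 4: Q2 = 7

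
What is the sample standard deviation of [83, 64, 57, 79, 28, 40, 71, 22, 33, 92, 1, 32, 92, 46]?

28.3219

Step 1: Compute the mean: 52.8571
Step 2: Sum of squared deviations from the mean: 10427.7143
Step 3: Sample variance = 10427.7143 / 13 = 802.1319
Step 4: Standard deviation = sqrt(802.1319) = 28.3219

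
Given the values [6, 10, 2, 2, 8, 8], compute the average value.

6

Step 1: Sum all values: 6 + 10 + 2 + 2 + 8 + 8 = 36
Step 2: Count the number of values: n = 6
Step 3: Mean = sum / n = 36 / 6 = 6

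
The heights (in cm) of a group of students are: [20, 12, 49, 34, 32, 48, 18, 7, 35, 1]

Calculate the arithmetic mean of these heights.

25.6

Step 1: Sum all values: 20 + 12 + 49 + 34 + 32 + 48 + 18 + 7 + 35 + 1 = 256
Step 2: Count the number of values: n = 10
Step 3: Mean = sum / n = 256 / 10 = 25.6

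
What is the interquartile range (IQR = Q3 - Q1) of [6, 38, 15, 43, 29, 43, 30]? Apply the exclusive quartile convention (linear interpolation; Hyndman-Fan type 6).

28

Step 1: Sort the data: [6, 15, 29, 30, 38, 43, 43]
Step 2: n = 7
Step 3: Using the exclusive quartile method:
  Q1 = 15
  Q2 (median) = 30
  Q3 = 43
  IQR = Q3 - Q1 = 43 - 15 = 28
Step 4: IQR = 28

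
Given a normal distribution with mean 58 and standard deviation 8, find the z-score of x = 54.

-0.5

Step 1: Recall the z-score formula: z = (x - mu) / sigma
Step 2: Substitute values: z = (54 - 58) / 8
Step 3: z = -4 / 8 = -0.5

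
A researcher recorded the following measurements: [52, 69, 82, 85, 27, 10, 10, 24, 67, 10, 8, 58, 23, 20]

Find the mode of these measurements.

10

Step 1: Count the frequency of each value:
  8: appears 1 time(s)
  10: appears 3 time(s)
  20: appears 1 time(s)
  23: appears 1 time(s)
  24: appears 1 time(s)
  27: appears 1 time(s)
  52: appears 1 time(s)
  58: appears 1 time(s)
  67: appears 1 time(s)
  69: appears 1 time(s)
  82: appears 1 time(s)
  85: appears 1 time(s)
Step 2: The value 10 appears most frequently (3 times).
Step 3: Mode = 10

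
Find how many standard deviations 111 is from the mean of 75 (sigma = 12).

3

Step 1: Recall the z-score formula: z = (x - mu) / sigma
Step 2: Substitute values: z = (111 - 75) / 12
Step 3: z = 36 / 12 = 3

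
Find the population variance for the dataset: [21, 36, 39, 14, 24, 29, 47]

111.4286

Step 1: Compute the mean: (21 + 36 + 39 + 14 + 24 + 29 + 47) / 7 = 30
Step 2: Compute squared deviations from the mean:
  (21 - 30)^2 = 81
  (36 - 30)^2 = 36
  (39 - 30)^2 = 81
  (14 - 30)^2 = 256
  (24 - 30)^2 = 36
  (29 - 30)^2 = 1
  (47 - 30)^2 = 289
Step 3: Sum of squared deviations = 780
Step 4: Population variance = 780 / 7 = 111.4286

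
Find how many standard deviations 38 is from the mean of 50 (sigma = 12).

-1

Step 1: Recall the z-score formula: z = (x - mu) / sigma
Step 2: Substitute values: z = (38 - 50) / 12
Step 3: z = -12 / 12 = -1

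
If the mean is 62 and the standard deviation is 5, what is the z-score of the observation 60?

-0.4

Step 1: Recall the z-score formula: z = (x - mu) / sigma
Step 2: Substitute values: z = (60 - 62) / 5
Step 3: z = -2 / 5 = -0.4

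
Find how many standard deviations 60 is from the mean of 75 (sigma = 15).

-1

Step 1: Recall the z-score formula: z = (x - mu) / sigma
Step 2: Substitute values: z = (60 - 75) / 15
Step 3: z = -15 / 15 = -1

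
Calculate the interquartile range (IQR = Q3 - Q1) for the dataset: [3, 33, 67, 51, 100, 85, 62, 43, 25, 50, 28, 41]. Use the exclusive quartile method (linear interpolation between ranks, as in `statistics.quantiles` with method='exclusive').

36.5

Step 1: Sort the data: [3, 25, 28, 33, 41, 43, 50, 51, 62, 67, 85, 100]
Step 2: n = 12
Step 3: Using the exclusive quartile method:
  Q1 = 29.25
  Q2 (median) = 46.5
  Q3 = 65.75
  IQR = Q3 - Q1 = 65.75 - 29.25 = 36.5
Step 4: IQR = 36.5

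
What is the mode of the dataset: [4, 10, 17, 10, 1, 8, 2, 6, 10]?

10

Step 1: Count the frequency of each value:
  1: appears 1 time(s)
  2: appears 1 time(s)
  4: appears 1 time(s)
  6: appears 1 time(s)
  8: appears 1 time(s)
  10: appears 3 time(s)
  17: appears 1 time(s)
Step 2: The value 10 appears most frequently (3 times).
Step 3: Mode = 10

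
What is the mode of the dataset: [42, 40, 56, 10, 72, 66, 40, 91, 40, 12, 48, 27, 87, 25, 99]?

40

Step 1: Count the frequency of each value:
  10: appears 1 time(s)
  12: appears 1 time(s)
  25: appears 1 time(s)
  27: appears 1 time(s)
  40: appears 3 time(s)
  42: appears 1 time(s)
  48: appears 1 time(s)
  56: appears 1 time(s)
  66: appears 1 time(s)
  72: appears 1 time(s)
  87: appears 1 time(s)
  91: appears 1 time(s)
  99: appears 1 time(s)
Step 2: The value 40 appears most frequently (3 times).
Step 3: Mode = 40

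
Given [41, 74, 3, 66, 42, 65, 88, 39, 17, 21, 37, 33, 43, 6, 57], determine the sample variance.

604.981

Step 1: Compute the mean: (41 + 74 + 3 + 66 + 42 + 65 + 88 + 39 + 17 + 21 + 37 + 33 + 43 + 6 + 57) / 15 = 42.1333
Step 2: Compute squared deviations from the mean:
  (41 - 42.1333)^2 = 1.2844
  (74 - 42.1333)^2 = 1015.4844
  (3 - 42.1333)^2 = 1531.4178
  (66 - 42.1333)^2 = 569.6178
  (42 - 42.1333)^2 = 0.0178
  (65 - 42.1333)^2 = 522.8844
  (88 - 42.1333)^2 = 2103.7511
  (39 - 42.1333)^2 = 9.8178
  (17 - 42.1333)^2 = 631.6844
  (21 - 42.1333)^2 = 446.6178
  (37 - 42.1333)^2 = 26.3511
  (33 - 42.1333)^2 = 83.4178
  (43 - 42.1333)^2 = 0.7511
  (6 - 42.1333)^2 = 1305.6178
  (57 - 42.1333)^2 = 221.0178
Step 3: Sum of squared deviations = 8469.7333
Step 4: Sample variance = 8469.7333 / 14 = 604.981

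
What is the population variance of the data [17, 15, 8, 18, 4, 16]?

26.6667

Step 1: Compute the mean: (17 + 15 + 8 + 18 + 4 + 16) / 6 = 13
Step 2: Compute squared deviations from the mean:
  (17 - 13)^2 = 16
  (15 - 13)^2 = 4
  (8 - 13)^2 = 25
  (18 - 13)^2 = 25
  (4 - 13)^2 = 81
  (16 - 13)^2 = 9
Step 3: Sum of squared deviations = 160
Step 4: Population variance = 160 / 6 = 26.6667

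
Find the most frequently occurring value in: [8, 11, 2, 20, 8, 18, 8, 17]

8

Step 1: Count the frequency of each value:
  2: appears 1 time(s)
  8: appears 3 time(s)
  11: appears 1 time(s)
  17: appears 1 time(s)
  18: appears 1 time(s)
  20: appears 1 time(s)
Step 2: The value 8 appears most frequently (3 times).
Step 3: Mode = 8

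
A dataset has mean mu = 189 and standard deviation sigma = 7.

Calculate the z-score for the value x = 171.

-2.5714

Step 1: Recall the z-score formula: z = (x - mu) / sigma
Step 2: Substitute values: z = (171 - 189) / 7
Step 3: z = -18 / 7 = -2.5714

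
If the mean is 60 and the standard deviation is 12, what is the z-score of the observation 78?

1.5

Step 1: Recall the z-score formula: z = (x - mu) / sigma
Step 2: Substitute values: z = (78 - 60) / 12
Step 3: z = 18 / 12 = 1.5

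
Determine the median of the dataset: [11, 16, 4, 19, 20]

16

Step 1: Sort the data in ascending order: [4, 11, 16, 19, 20]
Step 2: The number of values is n = 5.
Step 3: Since n is odd, the median is the middle value at position 3: 16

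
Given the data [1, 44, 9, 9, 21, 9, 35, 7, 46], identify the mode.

9

Step 1: Count the frequency of each value:
  1: appears 1 time(s)
  7: appears 1 time(s)
  9: appears 3 time(s)
  21: appears 1 time(s)
  35: appears 1 time(s)
  44: appears 1 time(s)
  46: appears 1 time(s)
Step 2: The value 9 appears most frequently (3 times).
Step 3: Mode = 9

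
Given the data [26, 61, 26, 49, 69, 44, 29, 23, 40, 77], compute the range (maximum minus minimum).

54

Step 1: Identify the maximum value: max = 77
Step 2: Identify the minimum value: min = 23
Step 3: Range = max - min = 77 - 23 = 54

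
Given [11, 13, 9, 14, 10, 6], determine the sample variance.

8.3

Step 1: Compute the mean: (11 + 13 + 9 + 14 + 10 + 6) / 6 = 10.5
Step 2: Compute squared deviations from the mean:
  (11 - 10.5)^2 = 0.25
  (13 - 10.5)^2 = 6.25
  (9 - 10.5)^2 = 2.25
  (14 - 10.5)^2 = 12.25
  (10 - 10.5)^2 = 0.25
  (6 - 10.5)^2 = 20.25
Step 3: Sum of squared deviations = 41.5
Step 4: Sample variance = 41.5 / 5 = 8.3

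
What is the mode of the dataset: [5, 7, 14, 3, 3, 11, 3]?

3

Step 1: Count the frequency of each value:
  3: appears 3 time(s)
  5: appears 1 time(s)
  7: appears 1 time(s)
  11: appears 1 time(s)
  14: appears 1 time(s)
Step 2: The value 3 appears most frequently (3 times).
Step 3: Mode = 3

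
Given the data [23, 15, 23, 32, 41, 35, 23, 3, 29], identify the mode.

23

Step 1: Count the frequency of each value:
  3: appears 1 time(s)
  15: appears 1 time(s)
  23: appears 3 time(s)
  29: appears 1 time(s)
  32: appears 1 time(s)
  35: appears 1 time(s)
  41: appears 1 time(s)
Step 2: The value 23 appears most frequently (3 times).
Step 3: Mode = 23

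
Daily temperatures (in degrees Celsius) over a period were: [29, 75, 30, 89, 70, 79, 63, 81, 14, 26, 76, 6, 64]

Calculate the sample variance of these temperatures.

819.1667

Step 1: Compute the mean: (29 + 75 + 30 + 89 + 70 + 79 + 63 + 81 + 14 + 26 + 76 + 6 + 64) / 13 = 54
Step 2: Compute squared deviations from the mean:
  (29 - 54)^2 = 625
  (75 - 54)^2 = 441
  (30 - 54)^2 = 576
  (89 - 54)^2 = 1225
  (70 - 54)^2 = 256
  (79 - 54)^2 = 625
  (63 - 54)^2 = 81
  (81 - 54)^2 = 729
  (14 - 54)^2 = 1600
  (26 - 54)^2 = 784
  (76 - 54)^2 = 484
  (6 - 54)^2 = 2304
  (64 - 54)^2 = 100
Step 3: Sum of squared deviations = 9830
Step 4: Sample variance = 9830 / 12 = 819.1667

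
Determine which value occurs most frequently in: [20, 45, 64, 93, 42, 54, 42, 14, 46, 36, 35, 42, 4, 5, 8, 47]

42

Step 1: Count the frequency of each value:
  4: appears 1 time(s)
  5: appears 1 time(s)
  8: appears 1 time(s)
  14: appears 1 time(s)
  20: appears 1 time(s)
  35: appears 1 time(s)
  36: appears 1 time(s)
  42: appears 3 time(s)
  45: appears 1 time(s)
  46: appears 1 time(s)
  47: appears 1 time(s)
  54: appears 1 time(s)
  64: appears 1 time(s)
  93: appears 1 time(s)
Step 2: The value 42 appears most frequently (3 times).
Step 3: Mode = 42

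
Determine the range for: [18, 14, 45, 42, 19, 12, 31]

33

Step 1: Identify the maximum value: max = 45
Step 2: Identify the minimum value: min = 12
Step 3: Range = max - min = 45 - 12 = 33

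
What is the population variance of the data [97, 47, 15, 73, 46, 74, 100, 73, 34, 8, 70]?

847.719

Step 1: Compute the mean: (97 + 47 + 15 + 73 + 46 + 74 + 100 + 73 + 34 + 8 + 70) / 11 = 57.9091
Step 2: Compute squared deviations from the mean:
  (97 - 57.9091)^2 = 1528.0992
  (47 - 57.9091)^2 = 119.0083
  (15 - 57.9091)^2 = 1841.1901
  (73 - 57.9091)^2 = 227.7355
  (46 - 57.9091)^2 = 141.8264
  (74 - 57.9091)^2 = 258.9174
  (100 - 57.9091)^2 = 1771.6446
  (73 - 57.9091)^2 = 227.7355
  (34 - 57.9091)^2 = 571.6446
  (8 - 57.9091)^2 = 2490.9174
  (70 - 57.9091)^2 = 146.1901
Step 3: Sum of squared deviations = 9324.9091
Step 4: Population variance = 9324.9091 / 11 = 847.719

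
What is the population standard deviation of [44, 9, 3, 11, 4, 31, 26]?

14.4392

Step 1: Compute the mean: 18.2857
Step 2: Sum of squared deviations from the mean: 1459.4286
Step 3: Population variance = 1459.4286 / 7 = 208.4898
Step 4: Standard deviation = sqrt(208.4898) = 14.4392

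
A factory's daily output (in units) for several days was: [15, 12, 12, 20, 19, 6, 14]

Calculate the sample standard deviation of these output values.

4.7258

Step 1: Compute the mean: 14
Step 2: Sum of squared deviations from the mean: 134
Step 3: Sample variance = 134 / 6 = 22.3333
Step 4: Standard deviation = sqrt(22.3333) = 4.7258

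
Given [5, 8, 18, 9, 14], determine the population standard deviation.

4.6217

Step 1: Compute the mean: 10.8
Step 2: Sum of squared deviations from the mean: 106.8
Step 3: Population variance = 106.8 / 5 = 21.36
Step 4: Standard deviation = sqrt(21.36) = 4.6217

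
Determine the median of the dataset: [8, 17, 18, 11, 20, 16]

16.5

Step 1: Sort the data in ascending order: [8, 11, 16, 17, 18, 20]
Step 2: The number of values is n = 6.
Step 3: Since n is even, the median is the average of positions 3 and 4:
  Median = (16 + 17) / 2 = 16.5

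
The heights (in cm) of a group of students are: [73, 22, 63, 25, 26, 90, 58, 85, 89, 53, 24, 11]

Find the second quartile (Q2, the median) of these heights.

55.5

Step 1: Sort the data: [11, 22, 24, 25, 26, 53, 58, 63, 73, 85, 89, 90]
Step 2: n = 12
Step 3: Q2 is the median. Since n is even, it is the average of the values at positions 6 and 7:
  Q2 = (53 + 58) / 2 = 55.5
Step 4: Q2 = 55.5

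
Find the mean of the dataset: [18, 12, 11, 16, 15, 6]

13

Step 1: Sum all values: 18 + 12 + 11 + 16 + 15 + 6 = 78
Step 2: Count the number of values: n = 6
Step 3: Mean = sum / n = 78 / 6 = 13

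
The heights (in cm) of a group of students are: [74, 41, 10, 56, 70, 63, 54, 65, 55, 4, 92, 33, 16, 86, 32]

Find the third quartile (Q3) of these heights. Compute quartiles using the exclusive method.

70

Step 1: Sort the data: [4, 10, 16, 32, 33, 41, 54, 55, 56, 63, 65, 70, 74, 86, 92]
Step 2: n = 15
Step 3: Using the exclusive quartile method:
  Q1 = 32
  Q2 (median) = 55
  Q3 = 70
  IQR = Q3 - Q1 = 70 - 32 = 38
Step 4: Q3 = 70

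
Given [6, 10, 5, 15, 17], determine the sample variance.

28.3

Step 1: Compute the mean: (6 + 10 + 5 + 15 + 17) / 5 = 10.6
Step 2: Compute squared deviations from the mean:
  (6 - 10.6)^2 = 21.16
  (10 - 10.6)^2 = 0.36
  (5 - 10.6)^2 = 31.36
  (15 - 10.6)^2 = 19.36
  (17 - 10.6)^2 = 40.96
Step 3: Sum of squared deviations = 113.2
Step 4: Sample variance = 113.2 / 4 = 28.3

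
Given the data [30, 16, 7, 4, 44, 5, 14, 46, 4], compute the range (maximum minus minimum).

42

Step 1: Identify the maximum value: max = 46
Step 2: Identify the minimum value: min = 4
Step 3: Range = max - min = 46 - 4 = 42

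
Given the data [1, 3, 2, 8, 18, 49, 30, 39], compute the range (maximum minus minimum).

48

Step 1: Identify the maximum value: max = 49
Step 2: Identify the minimum value: min = 1
Step 3: Range = max - min = 49 - 1 = 48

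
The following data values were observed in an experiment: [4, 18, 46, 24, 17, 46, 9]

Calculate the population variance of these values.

239.3878

Step 1: Compute the mean: (4 + 18 + 46 + 24 + 17 + 46 + 9) / 7 = 23.4286
Step 2: Compute squared deviations from the mean:
  (4 - 23.4286)^2 = 377.4694
  (18 - 23.4286)^2 = 29.4694
  (46 - 23.4286)^2 = 509.4694
  (24 - 23.4286)^2 = 0.3265
  (17 - 23.4286)^2 = 41.3265
  (46 - 23.4286)^2 = 509.4694
  (9 - 23.4286)^2 = 208.1837
Step 3: Sum of squared deviations = 1675.7143
Step 4: Population variance = 1675.7143 / 7 = 239.3878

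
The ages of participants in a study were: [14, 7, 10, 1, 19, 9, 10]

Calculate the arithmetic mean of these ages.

10

Step 1: Sum all values: 14 + 7 + 10 + 1 + 19 + 9 + 10 = 70
Step 2: Count the number of values: n = 7
Step 3: Mean = sum / n = 70 / 7 = 10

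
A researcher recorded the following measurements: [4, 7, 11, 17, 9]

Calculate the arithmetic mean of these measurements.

9.6

Step 1: Sum all values: 4 + 7 + 11 + 17 + 9 = 48
Step 2: Count the number of values: n = 5
Step 3: Mean = sum / n = 48 / 5 = 9.6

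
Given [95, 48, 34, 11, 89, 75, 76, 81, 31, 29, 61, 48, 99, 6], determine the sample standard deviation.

30.8357

Step 1: Compute the mean: 55.9286
Step 2: Sum of squared deviations from the mean: 12360.9286
Step 3: Sample variance = 12360.9286 / 13 = 950.8407
Step 4: Standard deviation = sqrt(950.8407) = 30.8357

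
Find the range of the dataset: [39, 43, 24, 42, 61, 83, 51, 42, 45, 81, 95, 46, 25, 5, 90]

90

Step 1: Identify the maximum value: max = 95
Step 2: Identify the minimum value: min = 5
Step 3: Range = max - min = 95 - 5 = 90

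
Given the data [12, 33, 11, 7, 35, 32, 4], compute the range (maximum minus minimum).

31

Step 1: Identify the maximum value: max = 35
Step 2: Identify the minimum value: min = 4
Step 3: Range = max - min = 35 - 4 = 31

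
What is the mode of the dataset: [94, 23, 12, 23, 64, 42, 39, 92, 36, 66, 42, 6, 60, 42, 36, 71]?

42

Step 1: Count the frequency of each value:
  6: appears 1 time(s)
  12: appears 1 time(s)
  23: appears 2 time(s)
  36: appears 2 time(s)
  39: appears 1 time(s)
  42: appears 3 time(s)
  60: appears 1 time(s)
  64: appears 1 time(s)
  66: appears 1 time(s)
  71: appears 1 time(s)
  92: appears 1 time(s)
  94: appears 1 time(s)
Step 2: The value 42 appears most frequently (3 times).
Step 3: Mode = 42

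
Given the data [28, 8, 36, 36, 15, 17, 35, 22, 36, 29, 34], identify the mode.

36

Step 1: Count the frequency of each value:
  8: appears 1 time(s)
  15: appears 1 time(s)
  17: appears 1 time(s)
  22: appears 1 time(s)
  28: appears 1 time(s)
  29: appears 1 time(s)
  34: appears 1 time(s)
  35: appears 1 time(s)
  36: appears 3 time(s)
Step 2: The value 36 appears most frequently (3 times).
Step 3: Mode = 36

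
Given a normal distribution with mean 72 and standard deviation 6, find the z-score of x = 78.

1

Step 1: Recall the z-score formula: z = (x - mu) / sigma
Step 2: Substitute values: z = (78 - 72) / 6
Step 3: z = 6 / 6 = 1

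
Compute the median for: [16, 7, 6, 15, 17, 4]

11

Step 1: Sort the data in ascending order: [4, 6, 7, 15, 16, 17]
Step 2: The number of values is n = 6.
Step 3: Since n is even, the median is the average of positions 3 and 4:
  Median = (7 + 15) / 2 = 11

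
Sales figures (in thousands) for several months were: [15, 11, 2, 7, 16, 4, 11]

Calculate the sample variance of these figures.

28.2857

Step 1: Compute the mean: (15 + 11 + 2 + 7 + 16 + 4 + 11) / 7 = 9.4286
Step 2: Compute squared deviations from the mean:
  (15 - 9.4286)^2 = 31.0408
  (11 - 9.4286)^2 = 2.4694
  (2 - 9.4286)^2 = 55.1837
  (7 - 9.4286)^2 = 5.898
  (16 - 9.4286)^2 = 43.1837
  (4 - 9.4286)^2 = 29.4694
  (11 - 9.4286)^2 = 2.4694
Step 3: Sum of squared deviations = 169.7143
Step 4: Sample variance = 169.7143 / 6 = 28.2857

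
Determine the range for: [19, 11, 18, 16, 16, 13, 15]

8

Step 1: Identify the maximum value: max = 19
Step 2: Identify the minimum value: min = 11
Step 3: Range = max - min = 19 - 11 = 8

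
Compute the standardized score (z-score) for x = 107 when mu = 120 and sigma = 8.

-1.625

Step 1: Recall the z-score formula: z = (x - mu) / sigma
Step 2: Substitute values: z = (107 - 120) / 8
Step 3: z = -13 / 8 = -1.625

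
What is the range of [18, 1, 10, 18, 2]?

17

Step 1: Identify the maximum value: max = 18
Step 2: Identify the minimum value: min = 1
Step 3: Range = max - min = 18 - 1 = 17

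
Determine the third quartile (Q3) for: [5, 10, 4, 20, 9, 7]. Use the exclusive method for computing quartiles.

12.5

Step 1: Sort the data: [4, 5, 7, 9, 10, 20]
Step 2: n = 6
Step 3: Using the exclusive quartile method:
  Q1 = 4.75
  Q2 (median) = 8
  Q3 = 12.5
  IQR = Q3 - Q1 = 12.5 - 4.75 = 7.75
Step 4: Q3 = 12.5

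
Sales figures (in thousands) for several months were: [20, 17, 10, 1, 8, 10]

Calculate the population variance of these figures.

38

Step 1: Compute the mean: (20 + 17 + 10 + 1 + 8 + 10) / 6 = 11
Step 2: Compute squared deviations from the mean:
  (20 - 11)^2 = 81
  (17 - 11)^2 = 36
  (10 - 11)^2 = 1
  (1 - 11)^2 = 100
  (8 - 11)^2 = 9
  (10 - 11)^2 = 1
Step 3: Sum of squared deviations = 228
Step 4: Population variance = 228 / 6 = 38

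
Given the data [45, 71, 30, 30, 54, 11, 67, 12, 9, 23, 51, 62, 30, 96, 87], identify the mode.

30

Step 1: Count the frequency of each value:
  9: appears 1 time(s)
  11: appears 1 time(s)
  12: appears 1 time(s)
  23: appears 1 time(s)
  30: appears 3 time(s)
  45: appears 1 time(s)
  51: appears 1 time(s)
  54: appears 1 time(s)
  62: appears 1 time(s)
  67: appears 1 time(s)
  71: appears 1 time(s)
  87: appears 1 time(s)
  96: appears 1 time(s)
Step 2: The value 30 appears most frequently (3 times).
Step 3: Mode = 30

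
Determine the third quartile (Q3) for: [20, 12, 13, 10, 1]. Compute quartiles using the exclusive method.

16.5

Step 1: Sort the data: [1, 10, 12, 13, 20]
Step 2: n = 5
Step 3: Using the exclusive quartile method:
  Q1 = 5.5
  Q2 (median) = 12
  Q3 = 16.5
  IQR = Q3 - Q1 = 16.5 - 5.5 = 11
Step 4: Q3 = 16.5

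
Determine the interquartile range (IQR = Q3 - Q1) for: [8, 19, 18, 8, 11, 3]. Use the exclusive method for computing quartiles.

11.5

Step 1: Sort the data: [3, 8, 8, 11, 18, 19]
Step 2: n = 6
Step 3: Using the exclusive quartile method:
  Q1 = 6.75
  Q2 (median) = 9.5
  Q3 = 18.25
  IQR = Q3 - Q1 = 18.25 - 6.75 = 11.5
Step 4: IQR = 11.5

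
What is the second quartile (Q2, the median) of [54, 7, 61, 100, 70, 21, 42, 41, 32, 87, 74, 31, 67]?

54

Step 1: Sort the data: [7, 21, 31, 32, 41, 42, 54, 61, 67, 70, 74, 87, 100]
Step 2: n = 13
Step 3: Q2 is the median. Since n is odd, it is the middle value at position 7: 54
Step 4: Q2 = 54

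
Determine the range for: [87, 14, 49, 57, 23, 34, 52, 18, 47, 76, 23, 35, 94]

80

Step 1: Identify the maximum value: max = 94
Step 2: Identify the minimum value: min = 14
Step 3: Range = max - min = 94 - 14 = 80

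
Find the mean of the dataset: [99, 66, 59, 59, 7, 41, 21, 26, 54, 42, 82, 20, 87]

51

Step 1: Sum all values: 99 + 66 + 59 + 59 + 7 + 41 + 21 + 26 + 54 + 42 + 82 + 20 + 87 = 663
Step 2: Count the number of values: n = 13
Step 3: Mean = sum / n = 663 / 13 = 51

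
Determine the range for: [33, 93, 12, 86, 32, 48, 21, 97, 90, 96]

85

Step 1: Identify the maximum value: max = 97
Step 2: Identify the minimum value: min = 12
Step 3: Range = max - min = 97 - 12 = 85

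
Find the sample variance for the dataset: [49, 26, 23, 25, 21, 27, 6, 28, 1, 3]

206.9889

Step 1: Compute the mean: (49 + 26 + 23 + 25 + 21 + 27 + 6 + 28 + 1 + 3) / 10 = 20.9
Step 2: Compute squared deviations from the mean:
  (49 - 20.9)^2 = 789.61
  (26 - 20.9)^2 = 26.01
  (23 - 20.9)^2 = 4.41
  (25 - 20.9)^2 = 16.81
  (21 - 20.9)^2 = 0.01
  (27 - 20.9)^2 = 37.21
  (6 - 20.9)^2 = 222.01
  (28 - 20.9)^2 = 50.41
  (1 - 20.9)^2 = 396.01
  (3 - 20.9)^2 = 320.41
Step 3: Sum of squared deviations = 1862.9
Step 4: Sample variance = 1862.9 / 9 = 206.9889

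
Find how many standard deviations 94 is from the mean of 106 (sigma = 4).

-3

Step 1: Recall the z-score formula: z = (x - mu) / sigma
Step 2: Substitute values: z = (94 - 106) / 4
Step 3: z = -12 / 4 = -3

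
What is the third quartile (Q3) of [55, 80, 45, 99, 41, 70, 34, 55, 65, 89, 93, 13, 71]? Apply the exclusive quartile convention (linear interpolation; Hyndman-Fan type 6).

84.5

Step 1: Sort the data: [13, 34, 41, 45, 55, 55, 65, 70, 71, 80, 89, 93, 99]
Step 2: n = 13
Step 3: Using the exclusive quartile method:
  Q1 = 43
  Q2 (median) = 65
  Q3 = 84.5
  IQR = Q3 - Q1 = 84.5 - 43 = 41.5
Step 4: Q3 = 84.5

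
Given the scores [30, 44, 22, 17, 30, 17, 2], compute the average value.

23.1429

Step 1: Sum all values: 30 + 44 + 22 + 17 + 30 + 17 + 2 = 162
Step 2: Count the number of values: n = 7
Step 3: Mean = sum / n = 162 / 7 = 23.1429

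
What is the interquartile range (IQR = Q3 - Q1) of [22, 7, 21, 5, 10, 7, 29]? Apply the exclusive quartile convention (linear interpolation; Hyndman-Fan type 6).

15

Step 1: Sort the data: [5, 7, 7, 10, 21, 22, 29]
Step 2: n = 7
Step 3: Using the exclusive quartile method:
  Q1 = 7
  Q2 (median) = 10
  Q3 = 22
  IQR = Q3 - Q1 = 22 - 7 = 15
Step 4: IQR = 15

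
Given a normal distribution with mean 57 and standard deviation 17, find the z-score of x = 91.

2

Step 1: Recall the z-score formula: z = (x - mu) / sigma
Step 2: Substitute values: z = (91 - 57) / 17
Step 3: z = 34 / 17 = 2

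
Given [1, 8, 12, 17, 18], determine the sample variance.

48.7

Step 1: Compute the mean: (1 + 8 + 12 + 17 + 18) / 5 = 11.2
Step 2: Compute squared deviations from the mean:
  (1 - 11.2)^2 = 104.04
  (8 - 11.2)^2 = 10.24
  (12 - 11.2)^2 = 0.64
  (17 - 11.2)^2 = 33.64
  (18 - 11.2)^2 = 46.24
Step 3: Sum of squared deviations = 194.8
Step 4: Sample variance = 194.8 / 4 = 48.7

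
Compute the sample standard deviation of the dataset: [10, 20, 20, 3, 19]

7.6354

Step 1: Compute the mean: 14.4
Step 2: Sum of squared deviations from the mean: 233.2
Step 3: Sample variance = 233.2 / 4 = 58.3
Step 4: Standard deviation = sqrt(58.3) = 7.6354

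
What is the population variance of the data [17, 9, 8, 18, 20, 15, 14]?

17.3878

Step 1: Compute the mean: (17 + 9 + 8 + 18 + 20 + 15 + 14) / 7 = 14.4286
Step 2: Compute squared deviations from the mean:
  (17 - 14.4286)^2 = 6.6122
  (9 - 14.4286)^2 = 29.4694
  (8 - 14.4286)^2 = 41.3265
  (18 - 14.4286)^2 = 12.7551
  (20 - 14.4286)^2 = 31.0408
  (15 - 14.4286)^2 = 0.3265
  (14 - 14.4286)^2 = 0.1837
Step 3: Sum of squared deviations = 121.7143
Step 4: Population variance = 121.7143 / 7 = 17.3878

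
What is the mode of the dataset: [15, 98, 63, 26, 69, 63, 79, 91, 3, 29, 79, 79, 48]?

79

Step 1: Count the frequency of each value:
  3: appears 1 time(s)
  15: appears 1 time(s)
  26: appears 1 time(s)
  29: appears 1 time(s)
  48: appears 1 time(s)
  63: appears 2 time(s)
  69: appears 1 time(s)
  79: appears 3 time(s)
  91: appears 1 time(s)
  98: appears 1 time(s)
Step 2: The value 79 appears most frequently (3 times).
Step 3: Mode = 79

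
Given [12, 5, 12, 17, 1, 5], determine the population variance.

29.5556

Step 1: Compute the mean: (12 + 5 + 12 + 17 + 1 + 5) / 6 = 8.6667
Step 2: Compute squared deviations from the mean:
  (12 - 8.6667)^2 = 11.1111
  (5 - 8.6667)^2 = 13.4444
  (12 - 8.6667)^2 = 11.1111
  (17 - 8.6667)^2 = 69.4444
  (1 - 8.6667)^2 = 58.7778
  (5 - 8.6667)^2 = 13.4444
Step 3: Sum of squared deviations = 177.3333
Step 4: Population variance = 177.3333 / 6 = 29.5556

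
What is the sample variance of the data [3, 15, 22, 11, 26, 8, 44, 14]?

164.9821

Step 1: Compute the mean: (3 + 15 + 22 + 11 + 26 + 8 + 44 + 14) / 8 = 17.875
Step 2: Compute squared deviations from the mean:
  (3 - 17.875)^2 = 221.2656
  (15 - 17.875)^2 = 8.2656
  (22 - 17.875)^2 = 17.0156
  (11 - 17.875)^2 = 47.2656
  (26 - 17.875)^2 = 66.0156
  (8 - 17.875)^2 = 97.5156
  (44 - 17.875)^2 = 682.5156
  (14 - 17.875)^2 = 15.0156
Step 3: Sum of squared deviations = 1154.875
Step 4: Sample variance = 1154.875 / 7 = 164.9821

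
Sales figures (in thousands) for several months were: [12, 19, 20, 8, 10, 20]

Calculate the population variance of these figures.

24.8056

Step 1: Compute the mean: (12 + 19 + 20 + 8 + 10 + 20) / 6 = 14.8333
Step 2: Compute squared deviations from the mean:
  (12 - 14.8333)^2 = 8.0278
  (19 - 14.8333)^2 = 17.3611
  (20 - 14.8333)^2 = 26.6944
  (8 - 14.8333)^2 = 46.6944
  (10 - 14.8333)^2 = 23.3611
  (20 - 14.8333)^2 = 26.6944
Step 3: Sum of squared deviations = 148.8333
Step 4: Population variance = 148.8333 / 6 = 24.8056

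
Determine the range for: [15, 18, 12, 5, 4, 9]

14

Step 1: Identify the maximum value: max = 18
Step 2: Identify the minimum value: min = 4
Step 3: Range = max - min = 18 - 4 = 14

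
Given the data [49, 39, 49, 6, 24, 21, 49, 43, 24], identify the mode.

49

Step 1: Count the frequency of each value:
  6: appears 1 time(s)
  21: appears 1 time(s)
  24: appears 2 time(s)
  39: appears 1 time(s)
  43: appears 1 time(s)
  49: appears 3 time(s)
Step 2: The value 49 appears most frequently (3 times).
Step 3: Mode = 49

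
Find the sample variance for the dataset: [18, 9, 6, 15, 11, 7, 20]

29.9048

Step 1: Compute the mean: (18 + 9 + 6 + 15 + 11 + 7 + 20) / 7 = 12.2857
Step 2: Compute squared deviations from the mean:
  (18 - 12.2857)^2 = 32.6531
  (9 - 12.2857)^2 = 10.7959
  (6 - 12.2857)^2 = 39.5102
  (15 - 12.2857)^2 = 7.3673
  (11 - 12.2857)^2 = 1.6531
  (7 - 12.2857)^2 = 27.9388
  (20 - 12.2857)^2 = 59.5102
Step 3: Sum of squared deviations = 179.4286
Step 4: Sample variance = 179.4286 / 6 = 29.9048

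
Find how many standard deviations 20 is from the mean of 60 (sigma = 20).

-2

Step 1: Recall the z-score formula: z = (x - mu) / sigma
Step 2: Substitute values: z = (20 - 60) / 20
Step 3: z = -40 / 20 = -2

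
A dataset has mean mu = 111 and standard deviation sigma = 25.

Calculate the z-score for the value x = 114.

0.12

Step 1: Recall the z-score formula: z = (x - mu) / sigma
Step 2: Substitute values: z = (114 - 111) / 25
Step 3: z = 3 / 25 = 0.12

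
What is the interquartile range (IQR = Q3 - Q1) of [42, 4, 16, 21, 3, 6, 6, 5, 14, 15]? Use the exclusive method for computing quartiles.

12.5

Step 1: Sort the data: [3, 4, 5, 6, 6, 14, 15, 16, 21, 42]
Step 2: n = 10
Step 3: Using the exclusive quartile method:
  Q1 = 4.75
  Q2 (median) = 10
  Q3 = 17.25
  IQR = Q3 - Q1 = 17.25 - 4.75 = 12.5
Step 4: IQR = 12.5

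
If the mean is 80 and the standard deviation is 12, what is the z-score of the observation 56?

-2

Step 1: Recall the z-score formula: z = (x - mu) / sigma
Step 2: Substitute values: z = (56 - 80) / 12
Step 3: z = -24 / 12 = -2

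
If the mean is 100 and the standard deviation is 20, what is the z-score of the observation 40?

-3

Step 1: Recall the z-score formula: z = (x - mu) / sigma
Step 2: Substitute values: z = (40 - 100) / 20
Step 3: z = -60 / 20 = -3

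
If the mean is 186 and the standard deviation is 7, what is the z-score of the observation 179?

-1

Step 1: Recall the z-score formula: z = (x - mu) / sigma
Step 2: Substitute values: z = (179 - 186) / 7
Step 3: z = -7 / 7 = -1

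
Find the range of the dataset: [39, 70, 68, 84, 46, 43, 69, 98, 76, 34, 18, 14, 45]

84

Step 1: Identify the maximum value: max = 98
Step 2: Identify the minimum value: min = 14
Step 3: Range = max - min = 98 - 14 = 84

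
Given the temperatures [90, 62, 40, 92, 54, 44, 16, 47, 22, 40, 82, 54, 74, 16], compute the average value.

52.3571

Step 1: Sum all values: 90 + 62 + 40 + 92 + 54 + 44 + 16 + 47 + 22 + 40 + 82 + 54 + 74 + 16 = 733
Step 2: Count the number of values: n = 14
Step 3: Mean = sum / n = 733 / 14 = 52.3571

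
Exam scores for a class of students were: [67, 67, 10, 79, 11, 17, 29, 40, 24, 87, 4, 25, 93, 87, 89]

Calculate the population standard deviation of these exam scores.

32.3168

Step 1: Compute the mean: 48.6
Step 2: Sum of squared deviations from the mean: 15665.6
Step 3: Population variance = 15665.6 / 15 = 1044.3733
Step 4: Standard deviation = sqrt(1044.3733) = 32.3168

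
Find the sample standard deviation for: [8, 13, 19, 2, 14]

6.4576

Step 1: Compute the mean: 11.2
Step 2: Sum of squared deviations from the mean: 166.8
Step 3: Sample variance = 166.8 / 4 = 41.7
Step 4: Standard deviation = sqrt(41.7) = 6.4576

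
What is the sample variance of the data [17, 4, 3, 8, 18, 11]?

40.5667

Step 1: Compute the mean: (17 + 4 + 3 + 8 + 18 + 11) / 6 = 10.1667
Step 2: Compute squared deviations from the mean:
  (17 - 10.1667)^2 = 46.6944
  (4 - 10.1667)^2 = 38.0278
  (3 - 10.1667)^2 = 51.3611
  (8 - 10.1667)^2 = 4.6944
  (18 - 10.1667)^2 = 61.3611
  (11 - 10.1667)^2 = 0.6944
Step 3: Sum of squared deviations = 202.8333
Step 4: Sample variance = 202.8333 / 5 = 40.5667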